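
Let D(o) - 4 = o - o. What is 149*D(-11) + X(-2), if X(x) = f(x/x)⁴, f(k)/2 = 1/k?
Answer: 612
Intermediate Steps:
f(k) = 2/k (f(k) = 2*(1/k) = 2/k)
X(x) = 16 (X(x) = (2/((x/x)))⁴ = (2/1)⁴ = (2*1)⁴ = 2⁴ = 16)
D(o) = 4 (D(o) = 4 + (o - o) = 4 + 0 = 4)
149*D(-11) + X(-2) = 149*4 + 16 = 596 + 16 = 612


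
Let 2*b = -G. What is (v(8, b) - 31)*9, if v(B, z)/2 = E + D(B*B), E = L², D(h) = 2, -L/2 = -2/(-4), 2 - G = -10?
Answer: -225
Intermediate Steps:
G = 12 (G = 2 - 1*(-10) = 2 + 10 = 12)
L = -1 (L = -(-4)/(-4) = -(-4)*(-1)/4 = -2*½ = -1)
b = -6 (b = (-1*12)/2 = (½)*(-12) = -6)
E = 1 (E = (-1)² = 1)
v(B, z) = 6 (v(B, z) = 2*(1 + 2) = 2*3 = 6)
(v(8, b) - 31)*9 = (6 - 31)*9 = -25*9 = -225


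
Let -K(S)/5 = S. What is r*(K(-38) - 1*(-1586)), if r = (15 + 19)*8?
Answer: 483072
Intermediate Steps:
K(S) = -5*S
r = 272 (r = 34*8 = 272)
r*(K(-38) - 1*(-1586)) = 272*(-5*(-38) - 1*(-1586)) = 272*(190 + 1586) = 272*1776 = 483072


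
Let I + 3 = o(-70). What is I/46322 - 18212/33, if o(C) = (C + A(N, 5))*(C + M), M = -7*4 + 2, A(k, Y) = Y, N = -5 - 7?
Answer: -843410443/1528626 ≈ -551.74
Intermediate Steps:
N = -12
M = -26 (M = -28 + 2 = -26)
o(C) = (-26 + C)*(5 + C) (o(C) = (C + 5)*(C - 26) = (5 + C)*(-26 + C) = (-26 + C)*(5 + C))
I = 6237 (I = -3 + (-130 + (-70)**2 - 21*(-70)) = -3 + (-130 + 4900 + 1470) = -3 + 6240 = 6237)
I/46322 - 18212/33 = 6237/46322 - 18212/33 = -843410443/1528626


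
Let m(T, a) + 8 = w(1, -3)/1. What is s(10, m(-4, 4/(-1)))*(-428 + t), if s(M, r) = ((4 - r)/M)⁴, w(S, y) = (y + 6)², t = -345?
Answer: -62613/10000 ≈ -6.2613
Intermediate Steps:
w(S, y) = (6 + y)²
m(T, a) = 1 (m(T, a) = -8 + (6 - 3)²/1 = -8 + 3²*1 = -8 + 9*1 = -8 + 9 = 1)
s(M, r) = (4 - r)⁴/M⁴ (s(M, r) = ((4 - r)/M)⁴ = (4 - r)⁴/M⁴)
s(10, m(-4, 4/(-1)))*(-428 + t) = ((-4 + 1)⁴/10⁴)*(-428 - 345) = ((1/10000)*(-3)⁴)*(-773) = ((1/10000)*81)*(-773) = (81/10000)*(-773) = -62613/10000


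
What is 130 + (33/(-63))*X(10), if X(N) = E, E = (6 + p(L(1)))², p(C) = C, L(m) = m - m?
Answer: 778/7 ≈ 111.14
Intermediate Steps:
L(m) = 0
E = 36 (E = (6 + 0)² = 6² = 36)
X(N) = 36
130 + (33/(-63))*X(10) = 130 + (33/(-63))*36 = 130 + (33*(-1/63))*36 = 130 - 11/21*36 = 130 - 132/7 = 778/7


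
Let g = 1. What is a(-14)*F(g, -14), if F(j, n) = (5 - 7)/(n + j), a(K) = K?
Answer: -28/13 ≈ -2.1538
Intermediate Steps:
F(j, n) = -2/(j + n)
a(-14)*F(g, -14) = -(-28)/(1 - 14) = -(-28)/(-13) = -(-28)*(-1)/13 = -14*2/13 = -28/13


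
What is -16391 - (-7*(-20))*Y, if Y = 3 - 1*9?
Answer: -15551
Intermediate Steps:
Y = -6 (Y = 3 - 9 = -6)
-16391 - (-7*(-20))*Y = -16391 - (-7*(-20))*(-6) = -16391 - 140*(-6) = -16391 - 1*(-840) = -16391 + 840 = -15551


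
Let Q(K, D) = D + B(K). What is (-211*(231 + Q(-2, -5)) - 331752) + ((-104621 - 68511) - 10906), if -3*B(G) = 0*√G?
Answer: -563476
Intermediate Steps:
B(G) = 0 (B(G) = -0*√G = -⅓*0 = 0)
Q(K, D) = D (Q(K, D) = D + 0 = D)
(-211*(231 + Q(-2, -5)) - 331752) + ((-104621 - 68511) - 10906) = (-211*(231 - 5) - 331752) + ((-104621 - 68511) - 10906) = (-211*226 - 331752) + (-173132 - 10906) = (-47686 - 331752) - 184038 = -379438 - 184038 = -563476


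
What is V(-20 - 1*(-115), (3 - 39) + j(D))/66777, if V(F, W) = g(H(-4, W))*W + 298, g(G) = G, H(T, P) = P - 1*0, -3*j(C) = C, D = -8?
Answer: 12682/600993 ≈ 0.021102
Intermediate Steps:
j(C) = -C/3
H(T, P) = P (H(T, P) = P + 0 = P)
V(F, W) = 298 + W² (V(F, W) = W*W + 298 = W² + 298 = 298 + W²)
V(-20 - 1*(-115), (3 - 39) + j(D))/66777 = (298 + ((3 - 39) - ⅓*(-8))²)/66777 = (298 + (-36 + 8/3)²)*(1/66777) = (298 + (-100/3)²)*(1/66777) = (298 + 10000/9)*(1/66777) = (12682/9)*(1/66777) = 12682/600993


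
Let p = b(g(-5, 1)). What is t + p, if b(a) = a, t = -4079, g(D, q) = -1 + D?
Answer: -4085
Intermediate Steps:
p = -6 (p = -1 - 5 = -6)
t + p = -4079 - 6 = -4085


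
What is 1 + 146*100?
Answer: 14601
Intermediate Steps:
1 + 146*100 = 1 + 14600 = 14601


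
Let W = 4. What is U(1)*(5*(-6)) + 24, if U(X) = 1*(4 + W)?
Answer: -216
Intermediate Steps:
U(X) = 8 (U(X) = 1*(4 + 4) = 1*8 = 8)
U(1)*(5*(-6)) + 24 = 8*(5*(-6)) + 24 = 8*(-30) + 24 = -240 + 24 = -216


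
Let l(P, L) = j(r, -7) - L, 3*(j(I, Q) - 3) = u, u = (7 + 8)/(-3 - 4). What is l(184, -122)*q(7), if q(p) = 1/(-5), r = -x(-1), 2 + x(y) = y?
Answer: -174/7 ≈ -24.857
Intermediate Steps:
x(y) = -2 + y
r = 3 (r = -(-2 - 1) = -1*(-3) = 3)
u = -15/7 (u = 15/(-7) = 15*(-⅐) = -15/7 ≈ -2.1429)
j(I, Q) = 16/7 (j(I, Q) = 3 + (⅓)*(-15/7) = 3 - 5/7 = 16/7)
l(P, L) = 16/7 - L
q(p) = -⅕
l(184, -122)*q(7) = (16/7 - 1*(-122))*(-⅕) = (16/7 + 122)*(-⅕) = (870/7)*(-⅕) = -174/7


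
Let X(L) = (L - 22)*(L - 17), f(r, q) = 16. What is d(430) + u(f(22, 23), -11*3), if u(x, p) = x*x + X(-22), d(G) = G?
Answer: 2402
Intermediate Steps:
X(L) = (-22 + L)*(-17 + L)
u(x, p) = 1716 + x**2 (u(x, p) = x*x + (374 + (-22)**2 - 39*(-22)) = x**2 + (374 + 484 + 858) = x**2 + 1716 = 1716 + x**2)
d(430) + u(f(22, 23), -11*3) = 430 + (1716 + 16**2) = 430 + (1716 + 256) = 430 + 1972 = 2402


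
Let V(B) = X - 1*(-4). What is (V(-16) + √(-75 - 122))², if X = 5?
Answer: (9 + I*√197)² ≈ -116.0 + 252.64*I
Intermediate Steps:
V(B) = 9 (V(B) = 5 - 1*(-4) = 5 + 4 = 9)
(V(-16) + √(-75 - 122))² = (9 + √(-75 - 122))² = (9 + √(-197))² = (9 + I*√197)²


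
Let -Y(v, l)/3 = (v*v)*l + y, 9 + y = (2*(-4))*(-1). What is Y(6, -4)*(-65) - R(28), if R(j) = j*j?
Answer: -29059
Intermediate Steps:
R(j) = j²
y = -1 (y = -9 + (2*(-4))*(-1) = -9 - 8*(-1) = -9 + 8 = -1)
Y(v, l) = 3 - 3*l*v² (Y(v, l) = -3*((v*v)*l - 1) = -3*(v²*l - 1) = -3*(l*v² - 1) = -3*(-1 + l*v²) = 3 - 3*l*v²)
Y(6, -4)*(-65) - R(28) = (3 - 3*(-4)*6²)*(-65) - 1*28² = (3 - 3*(-4)*36)*(-65) - 1*784 = (3 + 432)*(-65) - 784 = 435*(-65) - 784 = -28275 - 784 = -29059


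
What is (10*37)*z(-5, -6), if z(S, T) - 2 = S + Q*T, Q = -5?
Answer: 9990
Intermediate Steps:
z(S, T) = 2 + S - 5*T (z(S, T) = 2 + (S - 5*T) = 2 + S - 5*T)
(10*37)*z(-5, -6) = (10*37)*(2 - 5 - 5*(-6)) = 370*(2 - 5 + 30) = 370*27 = 9990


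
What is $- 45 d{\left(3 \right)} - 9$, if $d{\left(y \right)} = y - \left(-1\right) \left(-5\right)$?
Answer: $81$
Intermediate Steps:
$d{\left(y \right)} = -5 + y$ ($d{\left(y \right)} = y - 5 = -5 + y$)
$- 45 d{\left(3 \right)} - 9 = - 45 \left(-5 + 3\right) - 9 = \left(-45\right) \left(-2\right) - 9 = 90 - 9 = 81$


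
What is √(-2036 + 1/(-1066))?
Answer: 33*I*√2124538/1066 ≈ 45.122*I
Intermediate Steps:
√(-2036 + 1/(-1066)) = √(-2036 - 1/1066) = √(-2170377/1066) = 33*I*√2124538/1066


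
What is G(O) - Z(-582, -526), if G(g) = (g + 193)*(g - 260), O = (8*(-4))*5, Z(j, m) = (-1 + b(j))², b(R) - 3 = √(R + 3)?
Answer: -13285 - 4*I*√579 ≈ -13285.0 - 96.25*I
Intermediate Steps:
b(R) = 3 + √(3 + R) (b(R) = 3 + √(R + 3) = 3 + √(3 + R))
Z(j, m) = (2 + √(3 + j))² (Z(j, m) = (-1 + (3 + √(3 + j)))² = (2 + √(3 + j))²)
O = -160 (O = -32*5 = -160)
G(g) = (-260 + g)*(193 + g) (G(g) = (193 + g)*(-260 + g) = (-260 + g)*(193 + g))
G(O) - Z(-582, -526) = (-50180 + (-160)² - 67*(-160)) - (2 + √(3 - 582))² = (-50180 + 25600 + 10720) - (2 + √(-579))² = -13860 - (2 + I*√579)²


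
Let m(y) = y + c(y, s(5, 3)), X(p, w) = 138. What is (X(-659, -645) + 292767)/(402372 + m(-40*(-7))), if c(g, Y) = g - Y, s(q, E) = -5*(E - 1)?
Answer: 97635/134314 ≈ 0.72692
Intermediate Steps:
s(q, E) = 5 - 5*E (s(q, E) = -5*(-1 + E) = 5 - 5*E)
m(y) = 10 + 2*y (m(y) = y + (y - (5 - 5*3)) = y + (y - (5 - 15)) = y + (y - 1*(-10)) = y + (y + 10) = y + (10 + y) = 10 + 2*y)
(X(-659, -645) + 292767)/(402372 + m(-40*(-7))) = (138 + 292767)/(402372 + (10 + 2*(-40*(-7)))) = 292905/(402372 + (10 + 2*280)) = 292905/(402372 + (10 + 560)) = 292905/(402372 + 570) = 292905/402942 = 292905*(1/402942) = 97635/134314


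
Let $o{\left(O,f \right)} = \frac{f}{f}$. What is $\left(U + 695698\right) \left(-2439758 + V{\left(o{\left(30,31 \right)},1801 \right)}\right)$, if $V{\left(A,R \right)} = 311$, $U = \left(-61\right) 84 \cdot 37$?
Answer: $-1234628521170$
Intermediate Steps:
$U = -189588$ ($U = \left(-5124\right) 37 = -189588$)
$o{\left(O,f \right)} = 1$
$\left(U + 695698\right) \left(-2439758 + V{\left(o{\left(30,31 \right)},1801 \right)}\right) = \left(-189588 + 695698\right) \left(-2439758 + 311\right) = 506110 \left(-2439447\right) = -1234628521170$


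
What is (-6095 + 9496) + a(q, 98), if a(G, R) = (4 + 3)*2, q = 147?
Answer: 3415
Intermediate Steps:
a(G, R) = 14 (a(G, R) = 7*2 = 14)
(-6095 + 9496) + a(q, 98) = (-6095 + 9496) + 14 = 3401 + 14 = 3415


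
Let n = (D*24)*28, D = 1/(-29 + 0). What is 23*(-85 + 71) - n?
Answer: -8666/29 ≈ -298.83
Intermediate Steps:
D = -1/29 (D = 1/(-29) = -1/29 ≈ -0.034483)
n = -672/29 (n = -1/29*24*28 = -24/29*28 = -672/29 ≈ -23.172)
23*(-85 + 71) - n = 23*(-85 + 71) - 1*(-672/29) = 23*(-14) + 672/29 = -322 + 672/29 = -8666/29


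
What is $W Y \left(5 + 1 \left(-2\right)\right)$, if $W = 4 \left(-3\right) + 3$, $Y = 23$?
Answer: $-621$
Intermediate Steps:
$W = -9$ ($W = -12 + 3 = -9$)
$W Y \left(5 + 1 \left(-2\right)\right) = \left(-9\right) 23 \left(5 + 1 \left(-2\right)\right) = - 207 \left(5 - 2\right) = \left(-207\right) 3 = -621$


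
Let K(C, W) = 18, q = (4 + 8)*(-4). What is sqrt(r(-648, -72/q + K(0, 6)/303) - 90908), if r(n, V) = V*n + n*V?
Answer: 2*I*sqrt(236992157)/101 ≈ 304.84*I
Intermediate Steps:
q = -48 (q = 12*(-4) = -48)
r(n, V) = 2*V*n (r(n, V) = V*n + V*n = 2*V*n)
sqrt(r(-648, -72/q + K(0, 6)/303) - 90908) = sqrt(2*(-72/(-48) + 18/303)*(-648) - 90908) = sqrt(2*(-72*(-1/48) + 18*(1/303))*(-648) - 90908) = sqrt(2*(3/2 + 6/101)*(-648) - 90908) = sqrt(2*(315/202)*(-648) - 90908) = sqrt(-204120/101 - 90908) = sqrt(-9385828/101) = 2*I*sqrt(236992157)/101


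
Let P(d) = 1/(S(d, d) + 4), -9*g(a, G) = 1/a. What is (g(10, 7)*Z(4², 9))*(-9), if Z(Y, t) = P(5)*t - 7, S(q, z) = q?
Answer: -⅗ ≈ -0.60000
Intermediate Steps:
g(a, G) = -1/(9*a)
P(d) = 1/(4 + d) (P(d) = 1/(d + 4) = 1/(4 + d))
Z(Y, t) = -7 + t/9 (Z(Y, t) = t/(4 + 5) - 7 = t/9 - 7 = -7 + t/9)
(g(10, 7)*Z(4², 9))*(-9) = ((-⅑/10)*(-7 + (⅑)*9))*(-9) = ((-⅑*⅒)*(-7 + 1))*(-9) = -1/90*(-6)*(-9) = (1/15)*(-9) = -⅗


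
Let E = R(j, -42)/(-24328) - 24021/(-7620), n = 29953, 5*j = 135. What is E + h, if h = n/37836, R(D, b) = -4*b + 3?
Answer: 575293288661/146125280520 ≈ 3.9370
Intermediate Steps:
j = 27 (j = (1/5)*135 = 27)
R(D, b) = 3 - 4*b
h = 29953/37836 ≈ 0.79165
E = 48589989/15448280 (E = (3 - 4*(-42))/(-24328) - 24021/(-7620) = (3 + 168)*(-1/24328) - 24021*(-1/7620) = 171*(-1/24328) + 8007/2540 = -171/24328 + 8007/2540 = 48589989/15448280 ≈ 3.1453)
E + h = 48589989/15448280 + 29953/37836 = 575293288661/146125280520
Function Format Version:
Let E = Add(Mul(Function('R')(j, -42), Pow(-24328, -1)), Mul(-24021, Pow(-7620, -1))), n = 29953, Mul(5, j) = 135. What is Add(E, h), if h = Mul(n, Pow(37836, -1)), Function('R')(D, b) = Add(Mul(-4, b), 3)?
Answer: Rational(575293288661, 146125280520) ≈ 3.9370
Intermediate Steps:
j = 27 (j = Mul(Rational(1, 5), 135) = 27)
Function('R')(D, b) = Add(3, Mul(-4, b))
h = Rational(29953, 37836) (h = Mul(29953, Pow(37836, -1)) = Mul(29953, Rational(1, 37836)) = Rational(29953, 37836) ≈ 0.79165)
E = Rational(48589989, 15448280) (E = Add(Mul(Add(3, Mul(-4, -42)), Pow(-24328, -1)), Mul(-24021, Pow(-7620, -1))) = Add(Mul(Add(3, 168), Rational(-1, 24328)), Mul(-24021, Rational(-1, 7620))) = Add(Mul(171, Rational(-1, 24328)), Rational(8007, 2540)) = Add(Rational(-171, 24328), Rational(8007, 2540)) = Rational(48589989, 15448280) ≈ 3.1453)
Add(E, h) = Add(Rational(48589989, 15448280), Rational(29953, 37836)) = Rational(575293288661, 146125280520)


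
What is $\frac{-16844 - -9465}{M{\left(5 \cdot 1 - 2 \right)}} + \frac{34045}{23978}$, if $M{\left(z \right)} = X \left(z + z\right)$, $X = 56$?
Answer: $- \frac{82747271}{4028304} \approx -20.541$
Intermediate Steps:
$M{\left(z \right)} = 112 z$ ($M{\left(z \right)} = 56 \left(z + z\right) = 56 \cdot 2 z = 112 z$)
$\frac{-16844 - -9465}{M{\left(5 \cdot 1 - 2 \right)}} + \frac{34045}{23978} = \frac{-16844 - -9465}{112 \left(5 \cdot 1 - 2\right)} + \frac{34045}{23978} = \frac{-16844 + 9465}{112 \left(5 - 2\right)} + 34045 \cdot \frac{1}{23978} = - \frac{7379}{112 \cdot 3} + \frac{34045}{23978} = - \frac{7379}{336} + \frac{34045}{23978} = - \frac{82747271}{4028304}$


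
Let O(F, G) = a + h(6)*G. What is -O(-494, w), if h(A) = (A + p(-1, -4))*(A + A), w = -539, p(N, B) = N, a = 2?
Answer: 32338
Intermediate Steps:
h(A) = 2*A*(-1 + A) (h(A) = (A - 1)*(A + A) = (-1 + A)*(2*A) = 2*A*(-1 + A))
O(F, G) = 2 + 60*G (O(F, G) = 2 + (2*6*(-1 + 6))*G = 2 + (2*6*5)*G = 2 + 60*G)
-O(-494, w) = -(2 + 60*(-539)) = -(2 - 32340) = -1*(-32338) = 32338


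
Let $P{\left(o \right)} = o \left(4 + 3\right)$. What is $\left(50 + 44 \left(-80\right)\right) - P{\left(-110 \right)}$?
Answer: $-2700$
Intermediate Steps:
$P{\left(o \right)} = 7 o$ ($P{\left(o \right)} = o 7 = 7 o$)
$\left(50 + 44 \left(-80\right)\right) - P{\left(-110 \right)} = \left(50 + 44 \left(-80\right)\right) - 7 \left(-110\right) = \left(50 - 3520\right) - -770 = -3470 + 770 = -2700$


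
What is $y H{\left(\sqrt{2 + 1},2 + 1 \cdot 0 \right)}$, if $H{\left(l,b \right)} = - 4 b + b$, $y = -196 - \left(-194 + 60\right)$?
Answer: $372$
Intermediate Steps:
$y = -62$ ($y = -196 - -134 = -196 + 134 = -62$)
$H{\left(l,b \right)} = - 3 b$
$y H{\left(\sqrt{2 + 1},2 + 1 \cdot 0 \right)} = - 62 \left(- 3 \left(2 + 1 \cdot 0\right)\right) = - 62 \left(- 3 \left(2 + 0\right)\right) = - 62 \left(\left(-3\right) 2\right) = \left(-62\right) \left(-6\right) = 372$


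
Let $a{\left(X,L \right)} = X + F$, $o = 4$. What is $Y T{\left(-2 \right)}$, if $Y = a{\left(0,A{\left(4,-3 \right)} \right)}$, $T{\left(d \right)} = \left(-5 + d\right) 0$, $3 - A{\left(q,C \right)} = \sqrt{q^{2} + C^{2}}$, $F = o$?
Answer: $0$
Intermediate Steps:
$F = 4$
$A{\left(q,C \right)} = 3 - \sqrt{C^{2} + q^{2}}$ ($A{\left(q,C \right)} = 3 - \sqrt{q^{2} + C^{2}} = 3 - \sqrt{C^{2} + q^{2}}$)
$T{\left(d \right)} = 0$
$a{\left(X,L \right)} = 4 + X$ ($a{\left(X,L \right)} = X + 4 = 4 + X$)
$Y = 4$ ($Y = 4 + 0 = 4$)
$Y T{\left(-2 \right)} = 4 \cdot 0 = 0$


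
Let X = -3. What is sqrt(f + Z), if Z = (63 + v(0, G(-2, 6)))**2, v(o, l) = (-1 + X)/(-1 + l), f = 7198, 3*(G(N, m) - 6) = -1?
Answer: sqrt(541927)/7 ≈ 105.17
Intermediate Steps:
G(N, m) = 17/3 (G(N, m) = 6 + (1/3)*(-1) = 6 - 1/3 = 17/3)
v(o, l) = -4/(-1 + l) (v(o, l) = (-1 - 3)/(-1 + l) = -4/(-1 + l))
Z = 189225/49 (Z = (63 - 4/(-1 + 17/3))**2 = (63 - 4/14/3)**2 = (63 - 4*3/14)**2 = (63 - 6/7)**2 = (435/7)**2 = 189225/49 ≈ 3861.7)
sqrt(f + Z) = sqrt(7198 + 189225/49) = sqrt(541927/49) = sqrt(541927)/7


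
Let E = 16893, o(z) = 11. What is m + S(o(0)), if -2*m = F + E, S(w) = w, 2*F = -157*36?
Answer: -14045/2 ≈ -7022.5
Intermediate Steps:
F = -2826 (F = (-157*36)/2 = (1/2)*(-5652) = -2826)
m = -14067/2 (m = -(-2826 + 16893)/2 = -1/2*14067 = -14067/2 ≈ -7033.5)
m + S(o(0)) = -14067/2 + 11 = -14045/2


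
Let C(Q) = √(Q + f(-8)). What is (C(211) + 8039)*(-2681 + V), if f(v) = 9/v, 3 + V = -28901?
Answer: -253911815 - 31585*√3358/4 ≈ -2.5437e+8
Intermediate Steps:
V = -28904 (V = -3 - 28901 = -28904)
C(Q) = √(-9/8 + Q) (C(Q) = √(Q + 9/(-8)) = √(Q + 9*(-⅛)) = √(Q - 9/8) = √(-9/8 + Q))
(C(211) + 8039)*(-2681 + V) = (√(-18 + 16*211)/4 + 8039)*(-2681 - 28904) = (√(-18 + 3376)/4 + 8039)*(-31585) = (√3358/4 + 8039)*(-31585) = (8039 + √3358/4)*(-31585) = -253911815 - 31585*√3358/4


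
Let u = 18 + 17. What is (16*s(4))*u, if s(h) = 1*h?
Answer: 2240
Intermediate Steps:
s(h) = h
u = 35
(16*s(4))*u = (16*4)*35 = 64*35 = 2240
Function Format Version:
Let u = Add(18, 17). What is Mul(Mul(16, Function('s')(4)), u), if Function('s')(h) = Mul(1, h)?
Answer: 2240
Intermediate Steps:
Function('s')(h) = h
u = 35
Mul(Mul(16, Function('s')(4)), u) = Mul(Mul(16, 4), 35) = Mul(64, 35) = 2240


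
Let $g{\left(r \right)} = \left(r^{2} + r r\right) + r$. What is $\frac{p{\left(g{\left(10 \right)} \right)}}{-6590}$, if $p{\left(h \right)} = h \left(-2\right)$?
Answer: $\frac{42}{659} \approx 0.063733$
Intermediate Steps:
$g{\left(r \right)} = r + 2 r^{2}$ ($g{\left(r \right)} = \left(r^{2} + r^{2}\right) + r = 2 r^{2} + r = r + 2 r^{2}$)
$p{\left(h \right)} = - 2 h$
$\frac{p{\left(g{\left(10 \right)} \right)}}{-6590} = \frac{\left(-2\right) 10 \left(1 + 2 \cdot 10\right)}{-6590} = - 2 \cdot 10 \left(1 + 20\right) \left(- \frac{1}{6590}\right) = - 2 \cdot 10 \cdot 21 \left(- \frac{1}{6590}\right) = \left(-2\right) 210 \left(- \frac{1}{6590}\right) = \left(-420\right) \left(- \frac{1}{6590}\right) = \frac{42}{659}$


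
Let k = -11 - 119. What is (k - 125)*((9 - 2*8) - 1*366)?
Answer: 95115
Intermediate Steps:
k = -130
(k - 125)*((9 - 2*8) - 1*366) = (-130 - 125)*((9 - 2*8) - 1*366) = -255*((9 - 16) - 366) = -255*(-7 - 366) = -255*(-373) = 95115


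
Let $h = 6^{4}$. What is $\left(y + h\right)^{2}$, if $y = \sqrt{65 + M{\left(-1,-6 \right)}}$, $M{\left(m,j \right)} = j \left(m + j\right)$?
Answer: $\left(1296 + \sqrt{107}\right)^{2} \approx 1.7065 \cdot 10^{6}$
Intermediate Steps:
$M{\left(m,j \right)} = j \left(j + m\right)$
$y = \sqrt{107}$ ($y = \sqrt{65 - 6 \left(-6 - 1\right)} = \sqrt{65 - -42} = \sqrt{65 + 42} = \sqrt{107} \approx 10.344$)
$h = 1296$
$\left(y + h\right)^{2} = \left(\sqrt{107} + 1296\right)^{2} = \left(1296 + \sqrt{107}\right)^{2}$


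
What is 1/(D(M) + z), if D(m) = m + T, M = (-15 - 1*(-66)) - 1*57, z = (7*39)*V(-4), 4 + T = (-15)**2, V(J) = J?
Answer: -1/877 ≈ -0.0011403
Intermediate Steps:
T = 221 (T = -4 + (-15)**2 = -4 + 225 = 221)
z = -1092 (z = (7*39)*(-4) = 273*(-4) = -1092)
M = -6 (M = (-15 + 66) - 57 = 51 - 57 = -6)
D(m) = 221 + m (D(m) = m + 221 = 221 + m)
1/(D(M) + z) = 1/((221 - 6) - 1092) = 1/(215 - 1092) = 1/(-877) = -1/877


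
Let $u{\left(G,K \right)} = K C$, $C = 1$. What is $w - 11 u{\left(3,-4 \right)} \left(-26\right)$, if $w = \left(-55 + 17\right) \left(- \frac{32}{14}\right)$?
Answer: $- \frac{7400}{7} \approx -1057.1$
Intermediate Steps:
$u{\left(G,K \right)} = K$ ($u{\left(G,K \right)} = K 1 = K$)
$w = \frac{608}{7}$ ($w = - 38 \left(\left(-32\right) \frac{1}{14}\right) = \left(-38\right) \left(- \frac{16}{7}\right) = \frac{608}{7} \approx 86.857$)
$w - 11 u{\left(3,-4 \right)} \left(-26\right) = \frac{608}{7} - 11 \left(-4\right) \left(-26\right) = \frac{608}{7} - \left(-44\right) \left(-26\right) = \frac{608}{7} - 1144 = - \frac{7400}{7}$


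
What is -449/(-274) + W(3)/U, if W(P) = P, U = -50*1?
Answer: 5407/3425 ≈ 1.5787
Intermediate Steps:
U = -50
-449/(-274) + W(3)/U = -449/(-274) + 3/(-50) = -449*(-1/274) + 3*(-1/50) = 449/274 - 3/50 = 5407/3425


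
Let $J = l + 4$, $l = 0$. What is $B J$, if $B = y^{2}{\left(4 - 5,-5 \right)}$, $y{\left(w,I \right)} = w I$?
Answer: $100$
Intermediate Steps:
$y{\left(w,I \right)} = I w$
$B = 25$ ($B = \left(- 5 \left(4 - 5\right)\right)^{2} = \left(\left(-5\right) \left(-1\right)\right)^{2} = 5^{2} = 25$)
$J = 4$ ($J = 0 + 4 = 4$)
$B J = 25 \cdot 4 = 100$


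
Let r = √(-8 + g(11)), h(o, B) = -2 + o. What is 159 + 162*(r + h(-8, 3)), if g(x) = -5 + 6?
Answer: -1461 + 162*I*√7 ≈ -1461.0 + 428.61*I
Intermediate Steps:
g(x) = 1
r = I*√7 (r = √(-8 + 1) = √(-7) = I*√7 ≈ 2.6458*I)
159 + 162*(r + h(-8, 3)) = 159 + 162*(I*√7 + (-2 - 8)) = 159 + 162*(I*√7 - 10) = 159 + 162*(-10 + I*√7) = 159 + (-1620 + 162*I*√7) = -1461 + 162*I*√7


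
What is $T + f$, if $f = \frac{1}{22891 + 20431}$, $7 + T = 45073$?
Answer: $\frac{1952349253}{43322} \approx 45066.0$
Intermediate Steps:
$T = 45066$ ($T = -7 + 45073 = 45066$)
$f = \frac{1}{43322} \approx 2.3083 \cdot 10^{-5}$
$T + f = 45066 + \frac{1}{43322} = \frac{1952349253}{43322}$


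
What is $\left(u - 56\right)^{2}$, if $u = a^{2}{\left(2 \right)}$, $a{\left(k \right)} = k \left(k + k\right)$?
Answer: $64$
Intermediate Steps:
$a{\left(k \right)} = 2 k^{2}$ ($a{\left(k \right)} = k 2 k = 2 k^{2}$)
$u = 64$ ($u = \left(2 \cdot 2^{2}\right)^{2} = \left(2 \cdot 4\right)^{2} = 8^{2} = 64$)
$\left(u - 56\right)^{2} = \left(64 - 56\right)^{2} = 8^{2} = 64$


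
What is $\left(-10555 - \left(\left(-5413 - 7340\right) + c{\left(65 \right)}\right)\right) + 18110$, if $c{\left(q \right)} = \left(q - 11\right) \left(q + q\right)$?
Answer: $13288$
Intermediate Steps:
$c{\left(q \right)} = 2 q \left(-11 + q\right)$ ($c{\left(q \right)} = \left(-11 + q\right) 2 q = 2 q \left(-11 + q\right)$)
$\left(-10555 - \left(\left(-5413 - 7340\right) + c{\left(65 \right)}\right)\right) + 18110 = \left(-10555 - \left(\left(-5413 - 7340\right) + 2 \cdot 65 \left(-11 + 65\right)\right)\right) + 18110 = \left(-10555 - \left(-12753 + 2 \cdot 65 \cdot 54\right)\right) + 18110 = \left(-10555 - \left(-12753 + 7020\right)\right) + 18110 = \left(-10555 - -5733\right) + 18110 = \left(-10555 + 5733\right) + 18110 = -4822 + 18110 = 13288$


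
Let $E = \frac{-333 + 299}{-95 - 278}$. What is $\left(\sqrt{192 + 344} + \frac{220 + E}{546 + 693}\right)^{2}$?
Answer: $\frac{114485538815260}{213579849609} + \frac{328376 \sqrt{134}}{462147} \approx 544.26$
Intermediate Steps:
$E = \frac{34}{373}$ ($E = - \frac{34}{-373} = \left(-34\right) \left(- \frac{1}{373}\right) = \frac{34}{373} \approx 0.091153$)
$\left(\sqrt{192 + 344} + \frac{220 + E}{546 + 693}\right)^{2} = \left(\sqrt{192 + 344} + \frac{220 + \frac{34}{373}}{546 + 693}\right)^{2} = \left(\sqrt{536} + \frac{82094}{373 \cdot 1239}\right)^{2} = \left(2 \sqrt{134} + \frac{82094}{373} \cdot \frac{1}{1239}\right)^{2} = \left(2 \sqrt{134} + \frac{82094}{462147}\right)^{2} = \left(\frac{82094}{462147} + 2 \sqrt{134}\right)^{2}$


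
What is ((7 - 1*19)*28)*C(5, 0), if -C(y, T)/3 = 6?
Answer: 6048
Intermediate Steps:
C(y, T) = -18 (C(y, T) = -3*6 = -18)
((7 - 1*19)*28)*C(5, 0) = ((7 - 1*19)*28)*(-18) = ((7 - 19)*28)*(-18) = -12*28*(-18) = -336*(-18) = 6048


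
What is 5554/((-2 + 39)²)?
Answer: 5554/1369 ≈ 4.0570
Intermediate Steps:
5554/((-2 + 39)²) = 5554/(37²) = 5554/1369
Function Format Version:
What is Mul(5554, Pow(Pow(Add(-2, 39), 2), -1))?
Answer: Rational(5554, 1369) ≈ 4.0570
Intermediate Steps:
Mul(5554, Pow(Pow(Add(-2, 39), 2), -1)) = Mul(5554, Pow(Pow(37, 2), -1)) = Mul(5554, Pow(1369, -1)) = Mul(5554, Rational(1, 1369)) = Rational(5554, 1369)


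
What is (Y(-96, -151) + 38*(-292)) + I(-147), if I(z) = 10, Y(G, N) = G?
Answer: -11182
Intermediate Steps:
(Y(-96, -151) + 38*(-292)) + I(-147) = (-96 + 38*(-292)) + 10 = (-96 - 11096) + 10 = -11192 + 10 = -11182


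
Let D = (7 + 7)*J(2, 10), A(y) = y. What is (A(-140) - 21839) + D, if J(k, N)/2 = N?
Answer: -21699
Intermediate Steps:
J(k, N) = 2*N
D = 280 (D = (7 + 7)*(2*10) = 14*20 = 280)
(A(-140) - 21839) + D = (-140 - 21839) + 280 = -21979 + 280 = -21699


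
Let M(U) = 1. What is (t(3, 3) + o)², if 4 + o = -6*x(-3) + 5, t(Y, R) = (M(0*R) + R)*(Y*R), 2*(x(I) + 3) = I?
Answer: 4096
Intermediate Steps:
x(I) = -3 + I/2
t(Y, R) = R*Y*(1 + R) (t(Y, R) = (1 + R)*(Y*R) = (1 + R)*(R*Y) = R*Y*(1 + R))
o = 28 (o = -4 + (-6*(-3 + (½)*(-3)) + 5) = -4 + (-6*(-3 - 3/2) + 5) = -4 + (-6*(-9/2) + 5) = -4 + (27 + 5) = -4 + 32 = 28)
(t(3, 3) + o)² = (3*3*(1 + 3) + 28)² = (3*3*4 + 28)² = (36 + 28)² = 64² = 4096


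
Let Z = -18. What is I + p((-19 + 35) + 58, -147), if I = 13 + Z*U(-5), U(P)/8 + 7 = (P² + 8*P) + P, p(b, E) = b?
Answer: 3975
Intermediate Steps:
U(P) = -56 + 8*P² + 72*P (U(P) = -56 + 8*((P² + 8*P) + P) = -56 + 8*(P² + 9*P) = -56 + (8*P² + 72*P) = -56 + 8*P² + 72*P)
I = 3901 (I = 13 - 18*(-56 + 8*(-5)² + 72*(-5)) = 13 - 18*(-56 + 8*25 - 360) = 13 - 18*(-56 + 200 - 360) = 13 - 18*(-216) = 13 + 3888 = 3901)
I + p((-19 + 35) + 58, -147) = 3901 + ((-19 + 35) + 58) = 3901 + (16 + 58) = 3901 + 74 = 3975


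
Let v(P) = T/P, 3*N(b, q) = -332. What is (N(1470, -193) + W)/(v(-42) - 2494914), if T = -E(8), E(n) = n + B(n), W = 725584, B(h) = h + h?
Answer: -7617470/26196591 ≈ -0.29078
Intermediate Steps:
B(h) = 2*h
N(b, q) = -332/3 (N(b, q) = (⅓)*(-332) = -332/3)
E(n) = 3*n (E(n) = n + 2*n = 3*n)
T = -24 (T = -3*8 = -1*24 = -24)
v(P) = -24/P
(N(1470, -193) + W)/(v(-42) - 2494914) = (-332/3 + 725584)/(-24/(-42) - 2494914) = 2176420/(3*(-24*(-1/42) - 2494914)) = 2176420/(3*(4/7 - 2494914)) = 2176420/(3*(-17464394/7)) = (2176420/3)*(-7/17464394) = -7617470/26196591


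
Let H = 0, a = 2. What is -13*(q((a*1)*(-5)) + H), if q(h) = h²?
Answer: -1300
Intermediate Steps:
-13*(q((a*1)*(-5)) + H) = -13*(((2*1)*(-5))² + 0) = -13*((2*(-5))² + 0) = -13*((-10)² + 0) = -13*(100 + 0) = -13*100 = -1300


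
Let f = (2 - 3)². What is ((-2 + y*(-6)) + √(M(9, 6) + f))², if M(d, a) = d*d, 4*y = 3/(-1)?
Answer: 353/4 + 5*√82 ≈ 133.53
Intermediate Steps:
y = -¾ (y = (3/(-1))/4 = (3*(-1))/4 = (¼)*(-3) = -¾ ≈ -0.75000)
M(d, a) = d²
f = 1 (f = (-1)² = 1)
((-2 + y*(-6)) + √(M(9, 6) + f))² = ((-2 - ¾*(-6)) + √(9² + 1))² = ((-2 + 9/2) + √(81 + 1))² = (5/2 + √82)²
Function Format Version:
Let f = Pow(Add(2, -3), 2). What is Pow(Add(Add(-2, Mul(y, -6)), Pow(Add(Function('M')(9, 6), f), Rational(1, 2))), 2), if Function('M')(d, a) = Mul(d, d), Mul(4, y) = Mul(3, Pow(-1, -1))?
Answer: Add(Rational(353, 4), Mul(5, Pow(82, Rational(1, 2)))) ≈ 133.53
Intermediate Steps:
y = Rational(-3, 4) (y = Mul(Rational(1, 4), Mul(3, Pow(-1, -1))) = Mul(Rational(1, 4), Mul(3, -1)) = Mul(Rational(1, 4), -3) = Rational(-3, 4) ≈ -0.75000)
Function('M')(d, a) = Pow(d, 2)
f = 1 (f = Pow(-1, 2) = 1)
Pow(Add(Add(-2, Mul(y, -6)), Pow(Add(Function('M')(9, 6), f), Rational(1, 2))), 2) = Pow(Add(Add(-2, Mul(Rational(-3, 4), -6)), Pow(Add(Pow(9, 2), 1), Rational(1, 2))), 2) = Pow(Add(Add(-2, Rational(9, 2)), Pow(Add(81, 1), Rational(1, 2))), 2) = Pow(Add(Rational(5, 2), Pow(82, Rational(1, 2))), 2)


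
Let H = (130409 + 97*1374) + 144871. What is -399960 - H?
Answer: -808518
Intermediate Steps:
H = 408558 (H = (130409 + 133278) + 144871 = 263687 + 144871 = 408558)
-399960 - H = -399960 - 1*408558 = -399960 - 408558 = -808518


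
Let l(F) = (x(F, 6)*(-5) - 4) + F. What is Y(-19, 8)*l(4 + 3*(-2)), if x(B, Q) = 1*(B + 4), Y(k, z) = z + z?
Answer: -256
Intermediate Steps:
Y(k, z) = 2*z
x(B, Q) = 4 + B (x(B, Q) = 1*(4 + B) = 4 + B)
l(F) = -24 - 4*F (l(F) = ((4 + F)*(-5) - 4) + F = ((-20 - 5*F) - 4) + F = (-24 - 5*F) + F = -24 - 4*F)
Y(-19, 8)*l(4 + 3*(-2)) = (2*8)*(-24 - 4*(4 + 3*(-2))) = 16*(-24 - 4*(4 - 6)) = 16*(-24 - 4*(-2)) = 16*(-24 + 8) = 16*(-16) = -256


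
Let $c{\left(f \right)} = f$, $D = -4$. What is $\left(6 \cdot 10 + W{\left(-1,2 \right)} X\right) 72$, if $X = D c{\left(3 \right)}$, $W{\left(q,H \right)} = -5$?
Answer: $8640$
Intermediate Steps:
$X = -12$ ($X = \left(-4\right) 3 = -12$)
$\left(6 \cdot 10 + W{\left(-1,2 \right)} X\right) 72 = \left(6 \cdot 10 - -60\right) 72 = \left(60 + 60\right) 72 = 120 \cdot 72 = 8640$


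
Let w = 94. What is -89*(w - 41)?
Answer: -4717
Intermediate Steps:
-89*(w - 41) = -89*(94 - 41) = -89*53 = -4717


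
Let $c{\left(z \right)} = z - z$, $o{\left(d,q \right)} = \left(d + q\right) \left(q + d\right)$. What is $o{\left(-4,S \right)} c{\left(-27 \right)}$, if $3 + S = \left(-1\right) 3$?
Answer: $0$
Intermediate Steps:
$S = -6$ ($S = -3 - 3 = -6$)
$o{\left(d,q \right)} = \left(d + q\right)^{2}$ ($o{\left(d,q \right)} = \left(d + q\right) \left(d + q\right) = \left(d + q\right)^{2}$)
$c{\left(z \right)} = 0$
$o{\left(-4,S \right)} c{\left(-27 \right)} = \left(-4 - 6\right)^{2} \cdot 0 = \left(-10\right)^{2} \cdot 0 = 100 \cdot 0 = 0$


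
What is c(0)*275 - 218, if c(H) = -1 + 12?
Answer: 2807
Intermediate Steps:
c(H) = 11
c(0)*275 - 218 = 11*275 - 218 = 3025 - 218 = 2807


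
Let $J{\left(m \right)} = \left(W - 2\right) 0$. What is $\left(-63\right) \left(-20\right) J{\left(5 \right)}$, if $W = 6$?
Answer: $0$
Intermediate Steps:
$J{\left(m \right)} = 0$ ($J{\left(m \right)} = \left(6 - 2\right) 0 = 4 \cdot 0 = 0$)
$\left(-63\right) \left(-20\right) J{\left(5 \right)} = \left(-63\right) \left(-20\right) 0 = 1260 \cdot 0 = 0$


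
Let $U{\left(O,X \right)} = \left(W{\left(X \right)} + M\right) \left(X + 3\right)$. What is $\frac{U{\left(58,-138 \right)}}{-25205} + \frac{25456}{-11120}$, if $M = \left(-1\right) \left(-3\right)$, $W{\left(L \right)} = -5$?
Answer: $- \frac{8057761}{3503495} \approx -2.2999$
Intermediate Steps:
$M = 3$
$U{\left(O,X \right)} = -6 - 2 X$ ($U{\left(O,X \right)} = \left(-5 + 3\right) \left(X + 3\right) = - 2 \left(3 + X\right) = -6 - 2 X$)
$\frac{U{\left(58,-138 \right)}}{-25205} + \frac{25456}{-11120} = \frac{-6 - -276}{-25205} + \frac{25456}{-11120} = \left(-6 + 276\right) \left(- \frac{1}{25205}\right) + 25456 \left(- \frac{1}{11120}\right) = 270 \left(- \frac{1}{25205}\right) - \frac{1591}{695} = - \frac{54}{5041} - \frac{1591}{695} = - \frac{8057761}{3503495}$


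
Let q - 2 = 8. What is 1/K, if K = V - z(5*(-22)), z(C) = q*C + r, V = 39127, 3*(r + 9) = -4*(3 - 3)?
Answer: 1/40236 ≈ 2.4853e-5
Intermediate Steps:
r = -9 (r = -9 + (-4*(3 - 3))/3 = -9 + (-4*0)/3 = -9 + (⅓)*0 = -9 + 0 = -9)
q = 10 (q = 2 + 8 = 10)
z(C) = -9 + 10*C (z(C) = 10*C - 9 = -9 + 10*C)
K = 40236 (K = 39127 - (-9 + 10*(5*(-22))) = 39127 - (-9 + 10*(-110)) = 39127 - (-9 - 1100) = 39127 - 1*(-1109) = 39127 + 1109 = 40236)
1/K = 1/40236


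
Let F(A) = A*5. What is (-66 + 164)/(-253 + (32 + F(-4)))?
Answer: -98/241 ≈ -0.40664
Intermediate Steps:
F(A) = 5*A
(-66 + 164)/(-253 + (32 + F(-4))) = (-66 + 164)/(-253 + (32 + 5*(-4))) = 98/(-253 + (32 - 20)) = 98/(-253 + 12) = 98/(-241) = 98*(-1/241) = -98/241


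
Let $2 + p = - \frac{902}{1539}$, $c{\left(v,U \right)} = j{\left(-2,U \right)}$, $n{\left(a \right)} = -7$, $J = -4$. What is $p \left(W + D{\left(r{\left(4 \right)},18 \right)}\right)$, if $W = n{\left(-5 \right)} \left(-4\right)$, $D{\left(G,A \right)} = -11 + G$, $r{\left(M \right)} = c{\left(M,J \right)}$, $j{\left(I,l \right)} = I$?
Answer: $- \frac{19900}{513} \approx -38.791$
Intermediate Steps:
$c{\left(v,U \right)} = -2$
$r{\left(M \right)} = -2$
$p = - \frac{3980}{1539}$ ($p = -2 - \frac{902}{1539} = - \frac{3980}{1539} \approx -2.5861$)
$W = 28$ ($W = \left(-7\right) \left(-4\right) = 28$)
$p \left(W + D{\left(r{\left(4 \right)},18 \right)}\right) = - \frac{3980 \left(28 - 13\right)}{1539} = \left(- \frac{3980}{1539}\right) 15 = - \frac{19900}{513}$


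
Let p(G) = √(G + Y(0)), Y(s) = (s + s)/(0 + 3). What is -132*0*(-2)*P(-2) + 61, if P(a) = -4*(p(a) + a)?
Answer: 61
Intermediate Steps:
Y(s) = 2*s/3 (Y(s) = (2*s)/3 = (2*s)*(⅓) = 2*s/3)
p(G) = √G (p(G) = √(G + (⅔)*0) = √(G + 0) = √G)
P(a) = -4*a - 4*√a (P(a) = -4*(√a + a) = -4*(a + √a) = -4*a - 4*√a)
-132*0*(-2)*P(-2) + 61 = -132*0*(-2)*(-4*(-2) - 4*I*√2) + 61 = -0*(8 - 4*I*√2) + 61 = -132*0 + 61 = 0 + 61 = 61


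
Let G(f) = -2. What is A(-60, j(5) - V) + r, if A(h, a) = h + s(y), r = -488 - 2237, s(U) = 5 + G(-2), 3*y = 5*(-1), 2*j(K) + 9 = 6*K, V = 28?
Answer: -2782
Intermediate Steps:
j(K) = -9/2 + 3*K (j(K) = -9/2 + (6*K)/2 = -9/2 + 3*K)
y = -5/3 (y = (5*(-1))/3 = (1/3)*(-5) = -5/3 ≈ -1.6667)
s(U) = 3 (s(U) = 5 - 2 = 3)
r = -2725
A(h, a) = 3 + h (A(h, a) = h + 3 = 3 + h)
A(-60, j(5) - V) + r = (3 - 60) - 2725 = -57 - 2725 = -2782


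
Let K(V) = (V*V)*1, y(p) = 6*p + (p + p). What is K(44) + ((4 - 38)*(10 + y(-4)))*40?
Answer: 31856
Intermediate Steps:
y(p) = 8*p (y(p) = 6*p + 2*p = 8*p)
K(V) = V² (K(V) = V²*1 = V²)
K(44) + ((4 - 38)*(10 + y(-4)))*40 = 44² + ((4 - 38)*(10 + 8*(-4)))*40 = 1936 - 34*(10 - 32)*40 = 1936 - 34*(-22)*40 = 1936 + 748*40 = 1936 + 29920 = 31856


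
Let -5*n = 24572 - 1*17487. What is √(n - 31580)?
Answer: I*√32997 ≈ 181.65*I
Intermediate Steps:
n = -1417 (n = -(24572 - 1*17487)/5 = -(24572 - 17487)/5 = -⅕*7085 = -1417)
√(n - 31580) = √(-1417 - 31580) = √(-32997) = I*√32997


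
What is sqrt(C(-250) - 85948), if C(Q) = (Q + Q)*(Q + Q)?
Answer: 42*sqrt(93) ≈ 405.03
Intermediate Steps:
C(Q) = 4*Q**2 (C(Q) = (2*Q)*(2*Q) = 4*Q**2)
sqrt(C(-250) - 85948) = sqrt(4*(-250)**2 - 85948) = sqrt(4*62500 - 85948) = sqrt(250000 - 85948) = sqrt(164052) = 42*sqrt(93)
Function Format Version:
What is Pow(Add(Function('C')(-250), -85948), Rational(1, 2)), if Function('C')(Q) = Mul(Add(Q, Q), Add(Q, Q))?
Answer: Mul(42, Pow(93, Rational(1, 2))) ≈ 405.03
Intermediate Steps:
Function('C')(Q) = Mul(4, Pow(Q, 2)) (Function('C')(Q) = Mul(Mul(2, Q), Mul(2, Q)) = Mul(4, Pow(Q, 2)))
Pow(Add(Function('C')(-250), -85948), Rational(1, 2)) = Pow(Add(Mul(4, Pow(-250, 2)), -85948), Rational(1, 2)) = Pow(Add(Mul(4, 62500), -85948), Rational(1, 2)) = Pow(Add(250000, -85948), Rational(1, 2)) = Pow(164052, Rational(1, 2)) = Mul(42, Pow(93, Rational(1, 2)))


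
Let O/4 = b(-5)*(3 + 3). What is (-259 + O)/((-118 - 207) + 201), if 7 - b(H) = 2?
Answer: 139/124 ≈ 1.1210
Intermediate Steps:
b(H) = 5 (b(H) = 7 - 1*2 = 7 - 2 = 5)
O = 120 (O = 4*(5*(3 + 3)) = 4*(5*6) = 4*30 = 120)
(-259 + O)/((-118 - 207) + 201) = (-259 + 120)/((-118 - 207) + 201) = -139/(-325 + 201) = -139/(-124) = -139*(-1/124) = 139/124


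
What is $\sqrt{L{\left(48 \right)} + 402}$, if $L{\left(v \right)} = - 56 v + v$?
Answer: $i \sqrt{2238} \approx 47.307 i$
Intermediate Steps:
$L{\left(v \right)} = - 55 v$
$\sqrt{L{\left(48 \right)} + 402} = \sqrt{\left(-55\right) 48 + 402} = \sqrt{-2640 + 402} = \sqrt{-2238} = i \sqrt{2238}$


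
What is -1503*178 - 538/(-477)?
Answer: -127613180/477 ≈ -2.6753e+5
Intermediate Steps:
-1503*178 - 538/(-477) = -267534 - 538*(-1/477) = -267534 + 538/477 = -127613180/477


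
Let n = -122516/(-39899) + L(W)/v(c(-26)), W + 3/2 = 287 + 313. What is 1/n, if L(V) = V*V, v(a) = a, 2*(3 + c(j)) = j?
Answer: -2553536/57159805267 ≈ -4.4674e-5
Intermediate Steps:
c(j) = -3 + j/2
W = 1197/2 (W = -3/2 + (287 + 313) = -3/2 + 600 = 1197/2 ≈ 598.50)
L(V) = V**2
n = -57159805267/2553536 (n = -122516/(-39899) + (1197/2)**2/(-3 + (1/2)*(-26)) = -122516*(-1/39899) + 1432809/(4*(-3 - 13)) = 122516/39899 + (1432809/4)/(-16) = 122516/39899 + (1432809/4)*(-1/16) = 122516/39899 - 1432809/64 = -57159805267/2553536 ≈ -22385.)
1/n = 1/(-57159805267/2553536) = -2553536/57159805267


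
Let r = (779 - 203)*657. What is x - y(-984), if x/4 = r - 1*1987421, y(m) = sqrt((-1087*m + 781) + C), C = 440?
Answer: -6435956 - 3*sqrt(118981) ≈ -6.4370e+6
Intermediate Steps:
y(m) = sqrt(1221 - 1087*m) (y(m) = sqrt((-1087*m + 781) + 440) = sqrt((781 - 1087*m) + 440) = sqrt(1221 - 1087*m))
r = 378432 (r = 576*657 = 378432)
x = -6435956 (x = 4*(378432 - 1*1987421) = 4*(378432 - 1987421) = 4*(-1608989) = -6435956)
x - y(-984) = -6435956 - sqrt(1221 - 1087*(-984)) = -6435956 - sqrt(1221 + 1069608) = -6435956 - sqrt(1070829) = -6435956 - 3*sqrt(118981)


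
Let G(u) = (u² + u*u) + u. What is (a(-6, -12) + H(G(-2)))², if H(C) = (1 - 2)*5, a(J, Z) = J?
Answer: 121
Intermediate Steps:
G(u) = u + 2*u² (G(u) = (u² + u²) + u = 2*u² + u = u + 2*u²)
H(C) = -5 (H(C) = -1*5 = -5)
(a(-6, -12) + H(G(-2)))² = (-6 - 5)² = (-11)² = 121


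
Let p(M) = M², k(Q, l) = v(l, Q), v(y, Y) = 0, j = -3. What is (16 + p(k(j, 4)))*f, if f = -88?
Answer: -1408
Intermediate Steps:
k(Q, l) = 0
(16 + p(k(j, 4)))*f = (16 + 0²)*(-88) = (16 + 0)*(-88) = 16*(-88) = -1408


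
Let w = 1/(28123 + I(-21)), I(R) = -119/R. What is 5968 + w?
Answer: 503615651/84386 ≈ 5968.0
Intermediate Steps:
w = 3/84386 (w = 1/(28123 - 119/(-21)) = 1/(28123 - 119*(-1/21)) = 1/(28123 + 17/3) = 1/(84386/3) = 3/84386 ≈ 3.5551e-5)
5968 + w = 5968 + 3/84386 = 503615651/84386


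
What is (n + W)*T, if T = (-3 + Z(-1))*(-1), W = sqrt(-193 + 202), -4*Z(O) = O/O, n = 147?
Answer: 975/2 ≈ 487.50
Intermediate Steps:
Z(O) = -1/4 (Z(O) = -O/(4*O) = -1/4*1 = -1/4)
W = 3 (W = sqrt(9) = 3)
T = 13/4 (T = (-3 - 1/4)*(-1) = -13/4*(-1) = 13/4 ≈ 3.2500)
(n + W)*T = (147 + 3)*(13/4) = 150*(13/4) = 975/2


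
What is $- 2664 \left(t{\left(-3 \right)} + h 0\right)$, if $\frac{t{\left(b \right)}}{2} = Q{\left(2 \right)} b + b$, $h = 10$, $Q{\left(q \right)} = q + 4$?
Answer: $111888$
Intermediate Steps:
$Q{\left(q \right)} = 4 + q$
$t{\left(b \right)} = 14 b$ ($t{\left(b \right)} = 2 \left(\left(4 + 2\right) b + b\right) = 2 \left(6 b + b\right) = 2 \cdot 7 b = 14 b$)
$- 2664 \left(t{\left(-3 \right)} + h 0\right) = - 2664 \left(14 \left(-3\right) + 10 \cdot 0\right) = - 2664 \left(-42 + 0\right) = \left(-2664\right) \left(-42\right) = 111888$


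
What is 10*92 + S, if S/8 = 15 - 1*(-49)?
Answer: 1432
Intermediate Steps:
S = 512 (S = 8*(15 - 1*(-49)) = 8*(15 + 49) = 8*64 = 512)
10*92 + S = 10*92 + 512 = 920 + 512 = 1432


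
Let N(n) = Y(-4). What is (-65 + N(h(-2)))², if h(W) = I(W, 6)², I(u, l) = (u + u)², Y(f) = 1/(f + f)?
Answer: 271441/64 ≈ 4241.3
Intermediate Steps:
Y(f) = 1/(2*f)
I(u, l) = 4*u² (I(u, l) = (2*u)² = 4*u²)
h(W) = 16*W⁴ (h(W) = (4*W²)² = 16*W⁴)
N(n) = -⅛ (N(n) = (½)/(-4) = (½)*(-¼) = -⅛)
(-65 + N(h(-2)))² = (-65 - ⅛)² = (-521/8)² = 271441/64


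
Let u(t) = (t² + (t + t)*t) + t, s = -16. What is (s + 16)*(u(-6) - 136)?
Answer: 0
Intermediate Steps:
u(t) = t + 3*t² (u(t) = (t² + (2*t)*t) + t = (t² + 2*t²) + t = 3*t² + t = t + 3*t²)
(s + 16)*(u(-6) - 136) = (-16 + 16)*(-6*(1 + 3*(-6)) - 136) = 0*(-6*(1 - 18) - 136) = 0*(-6*(-17) - 136) = 0*(102 - 136) = 0*(-34) = 0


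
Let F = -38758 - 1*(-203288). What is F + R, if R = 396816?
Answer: 561346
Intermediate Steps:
F = 164530 (F = -38758 + 203288 = 164530)
F + R = 164530 + 396816 = 561346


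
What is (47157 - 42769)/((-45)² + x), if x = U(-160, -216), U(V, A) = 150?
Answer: 4388/2175 ≈ 2.0175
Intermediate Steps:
x = 150
(47157 - 42769)/((-45)² + x) = (47157 - 42769)/((-45)² + 150) = 4388/(2025 + 150) = 4388/2175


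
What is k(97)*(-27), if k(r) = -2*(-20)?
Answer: -1080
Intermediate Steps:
k(r) = 40
k(97)*(-27) = 40*(-27) = -1080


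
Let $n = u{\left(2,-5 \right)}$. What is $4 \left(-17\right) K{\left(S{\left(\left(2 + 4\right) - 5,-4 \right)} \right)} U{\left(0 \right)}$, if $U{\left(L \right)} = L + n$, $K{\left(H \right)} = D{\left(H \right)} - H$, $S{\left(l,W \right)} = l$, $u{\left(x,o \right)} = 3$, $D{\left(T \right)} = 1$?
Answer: $0$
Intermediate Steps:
$n = 3$
$K{\left(H \right)} = 1 - H$
$U{\left(L \right)} = 3 + L$ ($U{\left(L \right)} = L + 3 = 3 + L$)
$4 \left(-17\right) K{\left(S{\left(\left(2 + 4\right) - 5,-4 \right)} \right)} U{\left(0 \right)} = 4 \left(-17\right) \left(1 - \left(\left(2 + 4\right) - 5\right)\right) \left(3 + 0\right) = - 68 \left(1 - \left(6 - 5\right)\right) 3 = - 68 \left(1 - 1\right) 3 = \left(-68\right) 0 \cdot 3 = 0 \cdot 3 = 0$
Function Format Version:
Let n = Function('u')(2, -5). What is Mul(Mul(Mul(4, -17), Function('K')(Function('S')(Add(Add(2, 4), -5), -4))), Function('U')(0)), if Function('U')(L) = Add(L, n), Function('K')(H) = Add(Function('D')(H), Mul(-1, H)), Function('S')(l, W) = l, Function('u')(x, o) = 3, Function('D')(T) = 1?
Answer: 0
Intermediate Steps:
n = 3
Function('K')(H) = Add(1, Mul(-1, H))
Function('U')(L) = Add(3, L) (Function('U')(L) = Add(L, 3) = Add(3, L))
Mul(Mul(Mul(4, -17), Function('K')(Function('S')(Add(Add(2, 4), -5), -4))), Function('U')(0)) = Mul(Mul(Mul(4, -17), Add(1, Mul(-1, Add(Add(2, 4), -5)))), Add(3, 0)) = Mul(Mul(-68, Add(1, Mul(-1, Add(6, -5)))), 3) = Mul(Mul(-68, Add(1, Mul(-1, 1))), 3) = Mul(Mul(-68, Add(1, -1)), 3) = Mul(Mul(-68, 0), 3) = Mul(0, 3) = 0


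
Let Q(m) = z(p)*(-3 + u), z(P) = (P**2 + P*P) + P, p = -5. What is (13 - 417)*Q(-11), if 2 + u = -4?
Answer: 163620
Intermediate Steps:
u = -6 (u = -2 - 4 = -6)
z(P) = P + 2*P**2 (z(P) = (P**2 + P**2) + P = 2*P**2 + P = P + 2*P**2)
Q(m) = -405 (Q(m) = (-5*(1 + 2*(-5)))*(-3 - 6) = -5*(1 - 10)*(-9) = -5*(-9)*(-9) = 45*(-9) = -405)
(13 - 417)*Q(-11) = (13 - 417)*(-405) = -404*(-405) = 163620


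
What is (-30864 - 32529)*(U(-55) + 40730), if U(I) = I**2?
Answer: -2773760715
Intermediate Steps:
(-30864 - 32529)*(U(-55) + 40730) = (-30864 - 32529)*((-55)**2 + 40730) = -63393*(3025 + 40730) = -63393*43755 = -2773760715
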